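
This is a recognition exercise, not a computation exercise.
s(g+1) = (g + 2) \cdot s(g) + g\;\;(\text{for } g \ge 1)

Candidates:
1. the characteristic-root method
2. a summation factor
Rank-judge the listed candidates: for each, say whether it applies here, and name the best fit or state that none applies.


Verdict: a summation factor — first-order, linear, moving coefficient g + 2: the discrete analogue of an integrating factor handles it.
- the characteristic-root method: the coefficients vary with the index, breaking the constant-coefficient structure the method needs.
- a summation factor: a fit — the right tool for this form.


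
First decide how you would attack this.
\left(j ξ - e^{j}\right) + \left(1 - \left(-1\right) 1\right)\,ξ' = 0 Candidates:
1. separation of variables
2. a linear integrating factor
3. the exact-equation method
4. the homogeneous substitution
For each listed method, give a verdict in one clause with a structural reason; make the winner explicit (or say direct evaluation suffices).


Best approach: a linear integrating factor — the equation is linear in ξ with coefficient j; multiplying by the integrating factor exp(∫j) makes the left side a perfect derivative.
- separation of variables: the two dependences are entangled, not a clean product of one-variable pieces.
- a linear integrating factor — applies; the problem has the shape this method handles.
- the exact-equation method — the mixed-partials test fails on this split — it is not an exact differential as presented.
- the homogeneous substitution — the slope is not a function of the ratio of the variables alone.


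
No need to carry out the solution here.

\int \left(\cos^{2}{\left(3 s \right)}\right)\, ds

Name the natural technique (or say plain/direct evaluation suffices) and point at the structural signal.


Method: a trigonometric identity — reduce \cos^{2}{\left(3 s \right)} with the power-reduction formula and the integral becomes first-degree trigonometry.


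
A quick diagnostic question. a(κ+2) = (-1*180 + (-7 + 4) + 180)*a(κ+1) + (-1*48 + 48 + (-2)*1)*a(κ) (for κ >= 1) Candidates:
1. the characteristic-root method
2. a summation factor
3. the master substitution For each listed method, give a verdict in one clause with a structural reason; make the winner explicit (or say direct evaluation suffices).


Technique: the characteristic-root method — constant coefficients and linearity mean the ansatz r^κ reduces it to solving the characteristic polynomial.
- the characteristic-root method: applicable, and directly so.
- a summation factor — a summation factor telescopes one-step recursions; this one carries higher-order memory.
- the master substitution: the recursion steps by a constant offset, so exponential reindexing is pointless.


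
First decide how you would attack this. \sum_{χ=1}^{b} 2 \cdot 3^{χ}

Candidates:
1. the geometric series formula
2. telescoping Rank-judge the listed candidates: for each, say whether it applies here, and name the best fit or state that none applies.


Technique: the geometric series formula — each term is 3 times the previous one, so the geometric-series formula applies directly.
- the geometric series formula — yes — fits the structure here.
- telescoping — in the displayed form, no term reappears at a neighboring index to cancel against.


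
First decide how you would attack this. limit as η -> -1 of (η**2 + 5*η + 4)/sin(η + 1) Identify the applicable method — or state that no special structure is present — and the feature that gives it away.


Method: l'Hôpital's rule (0/0) — numerator and denominator both vanish at -1 — a genuine 0/0 form, which is exactly when l'Hôpital applies. The standard small-argument limits would also carry it; the rule is the systematic route.


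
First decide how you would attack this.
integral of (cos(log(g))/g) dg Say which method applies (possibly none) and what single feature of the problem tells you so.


Method: u-substitution — collected, the integrand has one factor that is, up to a constant, the derivative of an inner expression the rest depends on — substitute for that inner expression.


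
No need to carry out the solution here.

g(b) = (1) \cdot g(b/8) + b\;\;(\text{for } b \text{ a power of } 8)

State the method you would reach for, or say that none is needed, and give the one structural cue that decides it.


Method: the master substitution — the argument contracts 8-fold per step: reindex b exponentially and solve the linear recurrence in the new index.


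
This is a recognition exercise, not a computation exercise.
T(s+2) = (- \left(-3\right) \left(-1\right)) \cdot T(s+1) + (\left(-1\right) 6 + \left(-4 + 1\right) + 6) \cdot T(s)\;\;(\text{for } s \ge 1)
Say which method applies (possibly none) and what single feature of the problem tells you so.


Method: the characteristic-root method — constant coefficients and linearity mean the ansatz r^s reduces it to solving the characteristic polynomial.


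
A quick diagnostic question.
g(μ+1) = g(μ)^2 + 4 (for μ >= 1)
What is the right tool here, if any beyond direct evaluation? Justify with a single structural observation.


Verdict: no special technique — a nonlinear dependence on earlier terms breaks linearity, and with it every superposition-based closed form.


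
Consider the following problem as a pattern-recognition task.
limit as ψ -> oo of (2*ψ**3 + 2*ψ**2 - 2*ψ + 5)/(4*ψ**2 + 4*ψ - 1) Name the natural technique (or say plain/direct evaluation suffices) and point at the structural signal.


Technique: dominant-term comparison — divide through by the highest power of ψ; every lower-order term dies and the dominant terms decide the limit. Viewed as a single quotient this is an ∞/∞ form — an at-infinity application of l'Hôpital's rule would also resolve it; comparing leading growth reads the answer without differentiating.


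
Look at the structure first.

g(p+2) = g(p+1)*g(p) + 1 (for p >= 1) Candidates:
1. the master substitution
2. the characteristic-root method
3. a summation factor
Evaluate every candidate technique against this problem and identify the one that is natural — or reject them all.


Technique: no special technique — the unknown sequence enters the update nonlinearly, so no linear method fits the recurrence as written — direct iteration remains.
- the master substitution: the recursion steps by a constant offset, so exponential reindexing is pointless.
- the characteristic-root method — the recursion is nonlinear in the sequence values, so no linear-modes ansatz applies.
- a summation factor: no summation factor applies — the rule is not linear in the sequence values.


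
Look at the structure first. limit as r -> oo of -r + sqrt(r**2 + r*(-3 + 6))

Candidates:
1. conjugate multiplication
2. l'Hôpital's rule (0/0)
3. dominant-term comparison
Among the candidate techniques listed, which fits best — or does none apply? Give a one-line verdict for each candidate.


Verdict: conjugate multiplication — two divergent pieces with a minus sign between them and a radical in the mix: rationalize sqrt(r**2 + r*(-3 + 6)) - r before any limit law applies.
- conjugate multiplication — applies; the problem has the shape this method handles.
- l'Hôpital's rule (0/0) — substitution produces ∞ − ∞ rather than a vanishing quotient; the rule needs a 0/0 ratio to act on.
- dominant-term comparison: no dominant power emerges to decide the limit by degree comparison.


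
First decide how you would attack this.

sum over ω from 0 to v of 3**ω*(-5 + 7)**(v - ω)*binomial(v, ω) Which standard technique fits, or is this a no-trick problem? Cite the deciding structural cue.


Method: the binomial theorem — terms weighting binomial(v, ω) against matched powers of 3 and (-5 + 7) reassemble into (3 + (-5 + 7))^v by the binomial theorem.


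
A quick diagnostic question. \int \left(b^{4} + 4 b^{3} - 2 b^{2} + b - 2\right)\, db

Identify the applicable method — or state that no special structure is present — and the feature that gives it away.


Verdict: no special technique — the integrand is a sum of constant multiples of powers of b — integrate term by term.


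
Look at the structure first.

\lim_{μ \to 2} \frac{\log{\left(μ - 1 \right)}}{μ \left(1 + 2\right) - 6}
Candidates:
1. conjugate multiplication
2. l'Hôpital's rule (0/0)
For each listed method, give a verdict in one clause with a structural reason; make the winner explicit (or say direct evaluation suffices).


Technique: l'Hôpital's rule (0/0) — numerator and denominator both vanish at 2 — a genuine 0/0 form, which is exactly when l'Hôpital applies. A first-order expansion at the point is an equally standard path; the rule packages it.
- conjugate multiplication — no difference of divergent radicals appears, so rationalizing has nothing to cancel.
- l'Hôpital's rule (0/0) — applies; the problem has the shape this method handles.


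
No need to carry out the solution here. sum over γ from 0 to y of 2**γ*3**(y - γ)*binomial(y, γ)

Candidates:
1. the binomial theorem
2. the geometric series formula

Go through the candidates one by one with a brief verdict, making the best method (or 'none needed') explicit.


Best approach: the binomial theorem — the summand is term γ of a binomial expansion in 2 and 3; the whole sum is a single power.
- the binomial theorem — applicable, and directly so.
- the geometric series formula: dividing successive terms gives an index-dependent quantity, not a constant.


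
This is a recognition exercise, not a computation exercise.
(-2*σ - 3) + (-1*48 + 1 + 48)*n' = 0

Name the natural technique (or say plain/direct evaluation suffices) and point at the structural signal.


Technique: no special technique — with n absent the equation is not coupled at all: direct integration in σ.


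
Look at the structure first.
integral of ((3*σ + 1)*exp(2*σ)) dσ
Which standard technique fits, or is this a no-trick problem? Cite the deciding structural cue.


Verdict: integration by parts — differentiate 3*σ + 1, integrate exp(2*σ): each pass lowers the polynomial degree, so parts terminates.


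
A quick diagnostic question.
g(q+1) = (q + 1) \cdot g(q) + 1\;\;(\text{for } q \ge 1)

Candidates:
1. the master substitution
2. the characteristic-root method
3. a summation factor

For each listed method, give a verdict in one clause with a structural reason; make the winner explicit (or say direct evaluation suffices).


Diagnosis: a summation factor — one step of memory with a weight q + 1 that changes as the index grows — the summation-factor construction is built for this.
- the master substitution: this is shift-type recursion, outside the divide-and-conquer template.
- the characteristic-root method — the coefficients change with the index, which the root method cannot absorb.
- a summation factor: a fit — the right tool for this form.


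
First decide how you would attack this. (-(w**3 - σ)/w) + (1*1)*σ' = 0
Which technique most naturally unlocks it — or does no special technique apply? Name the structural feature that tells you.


Technique: a linear integrating factor — linear in the unknown with genuine forcing: multiply through by the exponential of the integrated coefficient and the left side closes into one derivative.


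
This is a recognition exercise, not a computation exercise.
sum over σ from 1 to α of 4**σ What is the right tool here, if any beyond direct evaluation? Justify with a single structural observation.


Verdict: the geometric series formula — consecutive terms stand in a fixed index-free ratio — the geometric sum formula closes it.


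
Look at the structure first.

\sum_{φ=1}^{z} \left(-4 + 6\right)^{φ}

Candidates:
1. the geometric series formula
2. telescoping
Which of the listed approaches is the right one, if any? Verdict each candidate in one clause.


Verdict: the geometric series formula — consecutive terms stand in a fixed index-free ratio — the geometric sum formula closes it.
- the geometric series formula: a fit — the right tool for this form.
- telescoping: computed from the summand as displayed, the partial sums build up without the pairwise collapse telescoping exploits.


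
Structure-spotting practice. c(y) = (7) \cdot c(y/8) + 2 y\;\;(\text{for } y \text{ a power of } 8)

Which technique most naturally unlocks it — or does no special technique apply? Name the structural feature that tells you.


Best approach: the master substitution — the argument contracts 8-fold per step: reindex y exponentially and solve the linear recurrence in the new index.


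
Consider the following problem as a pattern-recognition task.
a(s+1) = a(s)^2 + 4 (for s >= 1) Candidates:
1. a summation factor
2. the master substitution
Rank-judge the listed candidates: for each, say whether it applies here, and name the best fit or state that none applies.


Method: no special technique — the recurrence is nonlinear in the sequence terms; no linear-recurrence method fits it as written — one iterates or studies it directly.
- a summation factor — the recursion is nonlinear — outside the first-order linear family a summation factor addresses.
- the master substitution — the recursive argument is a shift of the index, not a fixed fraction of it.


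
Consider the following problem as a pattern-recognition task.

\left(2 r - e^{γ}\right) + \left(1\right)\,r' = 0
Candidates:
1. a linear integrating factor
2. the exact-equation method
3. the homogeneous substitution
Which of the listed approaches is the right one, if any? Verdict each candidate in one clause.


Method: a linear integrating factor — r enters only linearly with coefficient 2; multiply by exp of the integral of 2 and the left side becomes one derivative.
- a linear integrating factor: yes, a natural case for it.
- the exact-equation method: exactness fails on the nose — the mixed partials do not match.
- the homogeneous substitution: solved for the derivative, the right side changes under joint scaling of the two variables.


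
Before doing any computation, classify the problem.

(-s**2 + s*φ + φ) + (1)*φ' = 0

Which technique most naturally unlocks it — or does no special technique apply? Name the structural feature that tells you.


Diagnosis: a linear integrating factor — linear in the unknown with genuine forcing: multiply through by the exponential of the integrated coefficient and the left side closes into one derivative.


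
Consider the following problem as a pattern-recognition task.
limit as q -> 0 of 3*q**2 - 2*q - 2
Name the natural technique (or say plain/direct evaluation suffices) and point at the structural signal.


Verdict: no special technique — nothing blocks direct substitution at 0: plug in and finish.


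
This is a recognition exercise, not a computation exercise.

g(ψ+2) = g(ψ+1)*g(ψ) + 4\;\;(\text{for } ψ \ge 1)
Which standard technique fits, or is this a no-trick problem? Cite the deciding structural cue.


Diagnosis: no special technique — nonlinear feedback in the recursion rules out every root- or factor-based technique.


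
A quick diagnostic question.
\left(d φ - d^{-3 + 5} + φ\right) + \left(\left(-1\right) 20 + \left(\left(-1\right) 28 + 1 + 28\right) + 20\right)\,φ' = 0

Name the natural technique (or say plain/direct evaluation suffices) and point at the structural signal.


Technique: a linear integrating factor — linear in the unknown with genuine forcing: multiply through by the exponential of the integrated coefficient and the left side closes into one derivative.


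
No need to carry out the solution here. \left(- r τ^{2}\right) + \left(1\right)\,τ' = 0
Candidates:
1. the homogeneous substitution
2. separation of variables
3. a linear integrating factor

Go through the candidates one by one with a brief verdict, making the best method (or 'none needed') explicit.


Verdict: separation of variables — all dependence on the two variables factors apart, the defining separable shape.
- the homogeneous substitution — the ratio substitution does not collapse this equation.
- separation of variables: yes, a natural case for it.
- a linear integrating factor: the unknown enters nonlinearly (through a power, a denominator, or a transcendental function), which the linear integrating-factor recipe cannot absorb as-is — any repair would come from a preliminary substitution, not the factor.


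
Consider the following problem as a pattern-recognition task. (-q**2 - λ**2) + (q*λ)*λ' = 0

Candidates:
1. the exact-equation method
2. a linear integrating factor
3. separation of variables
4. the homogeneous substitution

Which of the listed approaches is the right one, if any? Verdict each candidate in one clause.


Verdict: the homogeneous substitution — scaling q and λ together leaves the slope fixed — it depends only on λ/q, so substitute the ratio. This doubles as a Bernoulli equation in the unknown as written; the homogeneous route needs no setup at all.
- the exact-equation method — the mixed partial derivatives differ, so the left side is not a total differential.
- a linear integrating factor — a nonlinear term in the unknown puts this outside the integrating-factor template.
- separation of variables: no division isolates the independent variable from the unknown.
- the homogeneous substitution: applies; the problem has the shape this method handles.


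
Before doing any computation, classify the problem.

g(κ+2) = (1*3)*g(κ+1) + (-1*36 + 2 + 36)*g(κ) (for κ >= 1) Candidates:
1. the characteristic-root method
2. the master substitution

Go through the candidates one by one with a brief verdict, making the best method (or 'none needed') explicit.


Method: the characteristic-root method — shift-invariance with fixed coefficients calls for exponential trials; the characteristic polynomial finds every r^κ.
- the characteristic-root method: a fit — the right tool for this form.
- the master substitution — the recursion steps by a constant offset, so exponential reindexing is pointless.


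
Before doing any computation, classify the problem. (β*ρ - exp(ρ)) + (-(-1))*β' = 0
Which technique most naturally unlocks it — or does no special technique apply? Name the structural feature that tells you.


Method: a linear integrating factor — β appears only to the first power with coefficient ρ — the classic integrating-factor setup.


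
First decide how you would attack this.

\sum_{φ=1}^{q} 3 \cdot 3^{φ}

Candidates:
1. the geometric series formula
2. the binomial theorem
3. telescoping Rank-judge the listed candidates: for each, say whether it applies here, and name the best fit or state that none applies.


Diagnosis: the geometric series formula — consecutive terms stand in a fixed index-free ratio — the geometric sum formula closes it.
- the geometric series formula: a fit — the right tool for this form.
- the binomial theorem: no binomial coefficients pair up with complementary powers here.
- telescoping: as presented, consecutive terms share no shifted copy to cancel against — no rewrite is on display to change that.


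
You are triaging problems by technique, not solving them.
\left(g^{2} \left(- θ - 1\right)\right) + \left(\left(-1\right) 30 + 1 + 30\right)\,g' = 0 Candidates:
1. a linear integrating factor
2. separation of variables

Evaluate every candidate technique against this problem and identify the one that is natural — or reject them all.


Diagnosis: separation of variables — one side of the product carries the independent variable, the other the unknown — the textbook separation shape.
- a linear integrating factor — a nonlinear term in the unknown puts this outside the integrating-factor template.
- separation of variables: a fit — the right tool for this form.


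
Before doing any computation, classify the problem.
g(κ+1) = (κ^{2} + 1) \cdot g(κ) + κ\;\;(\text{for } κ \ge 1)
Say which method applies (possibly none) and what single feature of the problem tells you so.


Technique: a summation factor — one step of memory with a weight κ^{2} + 1 that changes as the index grows — the summation-factor construction is built for this.


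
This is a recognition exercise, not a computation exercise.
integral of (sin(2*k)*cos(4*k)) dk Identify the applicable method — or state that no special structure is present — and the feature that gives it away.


Best approach: a trigonometric identity — sin(2*k)*cos(4*k) mixes two frequencies; the product-to-sum identity splits it into single-frequency sinusoids.


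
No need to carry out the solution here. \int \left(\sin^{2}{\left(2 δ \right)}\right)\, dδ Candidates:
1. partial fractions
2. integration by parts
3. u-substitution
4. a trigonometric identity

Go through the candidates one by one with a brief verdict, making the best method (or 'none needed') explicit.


Technique: a trigonometric identity — an even power like \sin^{2}{\left(2 δ \right)} flattens under the half-angle identity into first-degree cosines you can integrate directly.
- partial fractions — the expression is not a ratio of polynomials that decomposes further.
- integration by parts: not the natural route: no polynomial-kernel product appears — a recursive parts reduction of the trigonometric product exists, but the identity rewrite is direct.
- u-substitution — no subexpression of the integrand serves as a whole-integral substitution inner — individual terms may offer their own, but none carries its derivative as a factor of the full integrand; a working change of variable would have to be constructed from outside the expression.
- a trigonometric identity — a fit — the right tool for this form.


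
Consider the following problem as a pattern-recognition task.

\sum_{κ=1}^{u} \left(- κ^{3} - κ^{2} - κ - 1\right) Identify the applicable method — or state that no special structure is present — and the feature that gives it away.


Method: no special technique — no ratio, no shift structure, no binomial pattern: sum the constant-multiple powers of κ with known formulas.


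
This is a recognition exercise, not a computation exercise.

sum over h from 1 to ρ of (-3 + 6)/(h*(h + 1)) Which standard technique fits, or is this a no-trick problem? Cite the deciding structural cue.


Verdict: telescoping — the summand (-3 + 6)/(h*(h + 1)) decomposes into fractions whose poles differ by an integer shift — the series collapses.


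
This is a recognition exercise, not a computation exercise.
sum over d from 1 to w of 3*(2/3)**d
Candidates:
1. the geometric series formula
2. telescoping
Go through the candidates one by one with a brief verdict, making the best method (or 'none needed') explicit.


Diagnosis: the geometric series formula — each summand is the previous one scaled by 2/3; that constant multiplier is itself the geometric structure.
- the geometric series formula — a fit — the right tool for this form.
- telescoping — the summand is not presented as a shifted difference — a telescoping rewrite may exist, but the displayed structure does not offer one.


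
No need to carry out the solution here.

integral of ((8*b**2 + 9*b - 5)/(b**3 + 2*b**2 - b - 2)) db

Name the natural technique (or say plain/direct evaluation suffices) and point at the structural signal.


Best approach: partial fractions — a proper rational integrand over the factorable b**3 + 2*b**2 - b - 2: partial fractions reduce it to elementary pieces.


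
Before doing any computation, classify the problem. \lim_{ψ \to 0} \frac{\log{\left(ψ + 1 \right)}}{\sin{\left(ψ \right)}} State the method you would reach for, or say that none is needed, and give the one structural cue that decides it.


Diagnosis: l'Hôpital's rule (0/0) — both numerator and denominator vanish at 0: the genuine 0/0 indeterminate that l'Hôpital exists for. One could equally expand both pieces locally and compare leading terms; the rule does that in one stroke.


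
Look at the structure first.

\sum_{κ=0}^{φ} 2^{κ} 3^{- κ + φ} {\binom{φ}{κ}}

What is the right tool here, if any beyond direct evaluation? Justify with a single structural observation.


Best approach: the binomial theorem — {\binom{φ}{κ}} weighting matched powers of 2 and 3 is the expanded form of (2 + 3)^φ — fold it back up.


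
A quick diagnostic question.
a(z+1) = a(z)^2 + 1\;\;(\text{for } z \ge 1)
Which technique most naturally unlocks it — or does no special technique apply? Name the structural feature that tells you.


Verdict: no special technique — the recurrence is nonlinear in the sequence terms; no linear-recurrence method fits it as written — one iterates or studies it directly.


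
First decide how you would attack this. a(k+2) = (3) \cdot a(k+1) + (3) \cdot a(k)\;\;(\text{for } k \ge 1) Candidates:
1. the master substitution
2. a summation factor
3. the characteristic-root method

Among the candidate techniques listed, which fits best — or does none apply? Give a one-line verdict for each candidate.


Method: the characteristic-root method — no index-dependence in the weights and nothing inhomogeneous: classic characteristic-equation setup.
- the master substitution: the recursive argument is a shift of the index, not a fixed fraction of it.
- a summation factor — a summation factor telescopes one-step recursions; this one carries higher-order memory.
- the characteristic-root method — yes — fits the structure here.


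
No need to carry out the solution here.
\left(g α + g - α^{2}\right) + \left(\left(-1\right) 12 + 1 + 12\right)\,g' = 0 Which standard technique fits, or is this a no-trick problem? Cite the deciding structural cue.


Method: a linear integrating factor — linear in the unknown with genuine forcing: multiply through by the exponential of the integrated coefficient and the left side closes into one derivative.


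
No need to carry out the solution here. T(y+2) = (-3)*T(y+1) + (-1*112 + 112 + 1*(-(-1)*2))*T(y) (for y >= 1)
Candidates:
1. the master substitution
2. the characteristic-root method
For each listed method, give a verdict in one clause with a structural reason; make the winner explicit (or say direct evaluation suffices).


Diagnosis: the characteristic-root method — constant coefficients and linearity mean the ansatz r^y reduces it to solving the characteristic polynomial.
- the master substitution — no fixed divisor shrinks the index between calls.
- the characteristic-root method: yes, a natural case for it.


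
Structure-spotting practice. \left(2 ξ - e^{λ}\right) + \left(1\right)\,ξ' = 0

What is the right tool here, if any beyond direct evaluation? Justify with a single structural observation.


Technique: a linear integrating factor — ξ enters only linearly with coefficient 2; multiply by exp of the integral of 2 and the left side becomes one derivative.


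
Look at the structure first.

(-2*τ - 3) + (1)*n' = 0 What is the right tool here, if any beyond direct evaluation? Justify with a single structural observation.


Technique: no special technique — solved for the derivative, no n appears — this is antidifferentiation in τ wearing ODE clothing.


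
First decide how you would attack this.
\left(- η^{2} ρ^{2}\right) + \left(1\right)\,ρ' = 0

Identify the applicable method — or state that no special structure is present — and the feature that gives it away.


Method: separation of variables — the slope splits multiplicatively: η^{2} carrying all η-dependence times ρ^{2} carrying all ρ-dependence — separate and integrate.


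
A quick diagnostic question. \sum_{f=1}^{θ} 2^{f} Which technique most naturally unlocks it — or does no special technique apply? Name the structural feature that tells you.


Technique: the geometric series formula — term-over-term division gives 2 every time — index-free ratio, geometric sum formula applies.


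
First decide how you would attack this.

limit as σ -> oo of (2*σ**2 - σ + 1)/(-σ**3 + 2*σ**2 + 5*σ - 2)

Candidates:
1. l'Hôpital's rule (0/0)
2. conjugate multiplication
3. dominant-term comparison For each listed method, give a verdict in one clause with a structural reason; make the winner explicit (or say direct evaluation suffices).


Technique: dominant-term comparison — as σ grows, only the highest-degree terms matter — compare leading terms and read the limit off.
- l'Hôpital's rule (0/0): as a single quotient the expression runs to ∞/∞ at the limit point — an at-infinity form of the rule would apply, though the leading-growth comparison is the direct reading.
- conjugate multiplication: no difference of divergent radicals appears, so rationalizing has nothing to cancel.
- dominant-term comparison — a fit — the right tool for this form.


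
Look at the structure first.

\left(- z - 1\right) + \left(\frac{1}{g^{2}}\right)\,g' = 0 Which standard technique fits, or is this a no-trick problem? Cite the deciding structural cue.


Best approach: separation of variables — solved for the derivative, the right side splits multiplicatively into a function of each variable alone — divide and integrate each side. An exactness check succeeds on this form as well — separation and the potential function arrive at the same answer, separation more directly.


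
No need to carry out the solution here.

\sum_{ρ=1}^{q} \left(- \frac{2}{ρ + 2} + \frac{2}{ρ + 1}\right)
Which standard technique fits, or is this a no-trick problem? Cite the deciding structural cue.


Best approach: telescoping — the summand is built as \frac{2}{ρ + 1} minus its own successor — adjacent terms annihilate down the line.


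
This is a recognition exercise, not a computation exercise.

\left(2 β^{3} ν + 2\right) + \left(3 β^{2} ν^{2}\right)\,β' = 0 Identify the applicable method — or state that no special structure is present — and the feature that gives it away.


Diagnosis: the exact-equation method — because the two cross partials coincide, the form is conservative as written — recover its potential in (ν, β).


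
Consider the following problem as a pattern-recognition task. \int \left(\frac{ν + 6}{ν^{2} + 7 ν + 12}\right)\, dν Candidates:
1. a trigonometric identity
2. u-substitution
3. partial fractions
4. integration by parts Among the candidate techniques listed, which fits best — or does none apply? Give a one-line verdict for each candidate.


Best approach: partial fractions — with ν^{2} + 7 ν + 12 factorable and the degree on top strictly smaller, simple-fraction decomposition is immediate.
- a trigonometric identity: there is no trigonometric structure at all — the integrand carries no sine or cosine to rewrite.
- u-substitution — no subexpression of the integrand pairs with its own derivative as a factor — individual terms may offer their own substitutions, but any change of variable covering the whole integral would have to be constructed from outside the expression.
- partial fractions — a fit — the right tool for this form.
- integration by parts — the nonconstant-polynomial-times-standard-kernel pattern (an exp, sine, cosine, or logarithm partner) is absent.


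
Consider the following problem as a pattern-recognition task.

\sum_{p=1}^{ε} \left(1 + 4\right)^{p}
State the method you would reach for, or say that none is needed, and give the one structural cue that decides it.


Best approach: the geometric series formula — consecutive terms stand in a fixed index-free ratio — the geometric sum formula closes it.


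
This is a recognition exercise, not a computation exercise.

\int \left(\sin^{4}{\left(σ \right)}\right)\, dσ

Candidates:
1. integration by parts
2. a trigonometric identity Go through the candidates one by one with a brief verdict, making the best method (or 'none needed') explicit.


Method: a trigonometric identity — even powers like \sin^{4}{\left(σ \right)} never integrate directly; the half-angle identity lowers the degree first.
- integration by parts: not the fit here: there is no polynomial factor to ladder down — parts can still close the trigonometric product by recursion, though the identity rewrite is the direct route.
- a trigonometric identity — applies; the problem has the shape this method handles.


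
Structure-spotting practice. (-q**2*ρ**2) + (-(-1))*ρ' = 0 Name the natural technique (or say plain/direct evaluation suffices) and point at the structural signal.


Verdict: separation of variables — the slope splits multiplicatively: q**2 carrying all q-dependence times ρ**2 carrying all ρ-dependence — separate and integrate.


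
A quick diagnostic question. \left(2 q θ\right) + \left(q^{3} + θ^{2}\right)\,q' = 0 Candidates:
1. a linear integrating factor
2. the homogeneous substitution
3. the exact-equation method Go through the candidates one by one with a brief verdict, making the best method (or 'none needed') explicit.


Best approach: the exact-equation method — 2 q θ and q^{3} + θ^{2} pass the exactness check on the nose, so no integrating factor in θ or q is needed at all.
- a linear integrating factor: the unknown enters nonlinearly (through a power, a denominator, or a transcendental function), which the linear integrating-factor recipe cannot absorb as-is — any repair would come from a preliminary substitution, not the factor.
- the homogeneous substitution — rescaling both variables together changes the slope, so no ratio substitution collapses it.
- the exact-equation method — yes — fits the structure here.


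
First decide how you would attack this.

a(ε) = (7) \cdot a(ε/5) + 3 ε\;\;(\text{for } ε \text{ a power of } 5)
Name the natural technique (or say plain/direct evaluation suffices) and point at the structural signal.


Verdict: the master substitution — treat m = log base 5 of ε as the new clock: one recursion step advances m by one while ε scales by 5.


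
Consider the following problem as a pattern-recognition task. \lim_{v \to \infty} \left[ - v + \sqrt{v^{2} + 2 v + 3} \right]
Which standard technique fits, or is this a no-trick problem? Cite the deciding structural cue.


Diagnosis: conjugate multiplication — infinity minus infinity with a radical in play — multiply by the conjugate so the divergences of \sqrt{v^{2} + 2 v + 3} and v annihilate.


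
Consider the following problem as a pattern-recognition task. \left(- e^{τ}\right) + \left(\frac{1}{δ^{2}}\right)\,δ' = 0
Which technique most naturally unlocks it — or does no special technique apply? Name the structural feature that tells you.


Best approach: separation of variables — solved for the derivative, the right side splits multiplicatively into a function of each variable alone — divide and integrate each side. The cross-partial test also passes here (vacuously, each side single-variable); the potential-function route would work, separation is simply more immediate.


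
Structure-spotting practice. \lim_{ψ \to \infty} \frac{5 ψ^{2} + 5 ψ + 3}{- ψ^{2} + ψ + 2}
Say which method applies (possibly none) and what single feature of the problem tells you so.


Technique: dominant-term comparison — divide by the highest power of ψ present: lower-order terms vanish and the dominant ratio remains. Viewed as a single quotient this is an ∞/∞ form — an at-infinity application of l'Hôpital's rule would also resolve it; comparing leading growth reads the answer without differentiating.


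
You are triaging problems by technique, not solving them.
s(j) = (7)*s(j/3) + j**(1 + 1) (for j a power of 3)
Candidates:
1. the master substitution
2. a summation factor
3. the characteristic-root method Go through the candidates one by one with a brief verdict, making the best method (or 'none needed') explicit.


Best approach: the master substitution — a divide-and-conquer shape: argument j/3, so change variables with j = 3^m and solve the linear version.
- the master substitution: yes, a natural case for it.
- a summation factor — the recursion divides its index rather than shifting it — there is no previous-term chain for a summation factor to telescope.
- the characteristic-root method — a divided-index call is not the fixed-shift linear shape that characteristic roots solve.


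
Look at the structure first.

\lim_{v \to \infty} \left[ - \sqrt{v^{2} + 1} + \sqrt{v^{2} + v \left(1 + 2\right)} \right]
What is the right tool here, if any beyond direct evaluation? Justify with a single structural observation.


Diagnosis: conjugate multiplication — an infinity-minus-infinity difference with a surviving radical — multiply by the conjugate to cancel the divergence.


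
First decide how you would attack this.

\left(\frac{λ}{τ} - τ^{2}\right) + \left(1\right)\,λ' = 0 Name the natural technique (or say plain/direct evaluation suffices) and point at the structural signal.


Verdict: a linear integrating factor — the unknown enters only to the first power against a nonzero forcing term — the integrating-factor template applies directly.


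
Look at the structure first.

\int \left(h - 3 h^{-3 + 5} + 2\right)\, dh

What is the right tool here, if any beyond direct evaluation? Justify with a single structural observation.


Best approach: no special technique — scan for structure and find none: constant multiples of powers of h, integrate directly.


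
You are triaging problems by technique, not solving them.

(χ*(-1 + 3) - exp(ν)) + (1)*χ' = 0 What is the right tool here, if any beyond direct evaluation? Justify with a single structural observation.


Verdict: a linear integrating factor — χ enters only linearly with coefficient (-1 + 3); multiply by exp of the integral of (-1 + 3) and the left side becomes one derivative.


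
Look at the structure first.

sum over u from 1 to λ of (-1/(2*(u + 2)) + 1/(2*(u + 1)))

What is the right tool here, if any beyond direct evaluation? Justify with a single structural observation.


Technique: telescoping — a difference of consecutive values of one function (1/(2*(u + 1)) at one index and the next) — telescoping by construction.


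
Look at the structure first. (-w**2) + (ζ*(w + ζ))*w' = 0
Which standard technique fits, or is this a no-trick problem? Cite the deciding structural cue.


Method: the homogeneous substitution — the slope's numerator and denominator have matching total degree, so it depends only on w/ζ and the ratio substitution collapses it. With the right rearrangement (exchanging the roles of the variables where needed), this also fits a Bernoulli template; the homogeneous substitution reads the structure directly.


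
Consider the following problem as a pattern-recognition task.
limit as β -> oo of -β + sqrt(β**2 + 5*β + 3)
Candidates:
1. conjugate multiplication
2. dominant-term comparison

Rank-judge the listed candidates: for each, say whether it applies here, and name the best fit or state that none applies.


Best approach: conjugate multiplication — divergence minus divergence hides a finite answer — expose it by pairing sqrt(β**2 + 5*β + 3) - β with its conjugate.
- conjugate multiplication — yes — fits the structure here.
- dominant-term comparison: this is not a rational comparison of growth rates at infinity.


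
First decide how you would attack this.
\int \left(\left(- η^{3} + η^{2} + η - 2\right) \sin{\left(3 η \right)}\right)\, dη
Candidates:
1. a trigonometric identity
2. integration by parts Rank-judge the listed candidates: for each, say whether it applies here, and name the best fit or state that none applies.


Diagnosis: integration by parts — a polynomial - η^{3} + η^{2} + η - 2 against the kernel \sin{\left(3 η \right)} is the signature bounded-ladder case for integration by parts.
- a trigonometric identity: there is no trigonometric structure whose rewriting would simplify the integrand.
- integration by parts: yes, a natural case for it.
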